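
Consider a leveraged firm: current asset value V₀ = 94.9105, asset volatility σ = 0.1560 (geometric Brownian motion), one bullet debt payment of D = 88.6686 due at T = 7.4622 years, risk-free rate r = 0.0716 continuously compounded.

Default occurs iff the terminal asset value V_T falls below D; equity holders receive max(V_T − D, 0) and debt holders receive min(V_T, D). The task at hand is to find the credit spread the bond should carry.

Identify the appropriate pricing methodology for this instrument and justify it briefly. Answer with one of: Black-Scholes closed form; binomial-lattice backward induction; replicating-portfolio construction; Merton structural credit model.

framework: Merton structural credit model

Key observation: with the firm-asset dynamics (V₀ = 94.9105) and a single zero-coupon liability of face 88.6686 given, debt value, spread, and default probability all derive from the option view of the balance sheet.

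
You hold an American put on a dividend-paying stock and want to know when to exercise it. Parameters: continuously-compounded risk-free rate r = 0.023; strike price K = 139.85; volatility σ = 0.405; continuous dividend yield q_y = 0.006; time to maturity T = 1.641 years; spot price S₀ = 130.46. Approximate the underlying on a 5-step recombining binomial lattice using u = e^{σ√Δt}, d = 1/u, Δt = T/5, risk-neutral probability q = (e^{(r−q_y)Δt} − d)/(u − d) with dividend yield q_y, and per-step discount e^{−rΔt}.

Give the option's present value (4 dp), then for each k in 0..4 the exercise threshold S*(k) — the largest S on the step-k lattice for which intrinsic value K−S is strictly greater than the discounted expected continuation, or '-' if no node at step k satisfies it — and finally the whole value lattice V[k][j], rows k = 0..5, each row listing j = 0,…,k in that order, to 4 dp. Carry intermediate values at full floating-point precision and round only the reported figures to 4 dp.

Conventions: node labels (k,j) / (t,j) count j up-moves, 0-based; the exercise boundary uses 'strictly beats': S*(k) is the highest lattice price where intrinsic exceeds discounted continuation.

price = 31.3758
boundary = - - - 65.0404 82.0253
tree:
31.3758
43.7610 17.0165
58.6511 26.5982 5.7864
74.8096 40.2127 10.6821 0.0000
88.2775 57.8247 19.7199 0.0000 0.0000
98.9566 74.8096 36.4043 0.0000 0.0000 0.0000

params: Δt=0.32820 u=1.26114 d=0.79293 q=0.45420 e^(-rΔt)=0.99248
t_5 payoffs: 98.9566 74.8096 36.4043 0.0000 0.0000 0.0000
t_4: node(4,0) S=51.5725 payoff=88.2775 vs cont=87.3272 → 88.2775 [stop]  node(4,1) S=82.0253 payoff=57.8247 vs cont=56.9344 → 57.8247 [stop]  node(4,2) S=130.4600 payoff=9.3900 vs cont=19.7199 → 19.7199 [wait]  node(4,3) S=207.4946 payoff=0.0000 vs cont=0.0000 → 0.0000 [wait]  node(4,4) S=330.0170 payoff=0.0000 vs cont=0.0000 → 0.0000 [wait]  ⇒ S*(4)=82.0253
t_3: node(3,0) S=65.0404 payoff=74.8096 vs cont=73.8859 → 74.8096 [stop]  node(3,1) S=103.4457 payoff=36.4043 vs cont=40.2127 → 40.2127 [wait]  node(3,2) S=164.5289 payoff=0.0000 vs cont=10.6821 → 10.6821 [wait]  node(3,3) S=261.6807 payoff=0.0000 vs cont=0.0000 → 0.0000 [wait]  ⇒ S*(3)=65.0404
t_2: node(2,0) S=82.0253 payoff=57.8247 vs cont=58.6511 → 58.6511 [wait]  node(2,1) S=130.4600 payoff=9.3900 vs cont=26.5982 → 26.5982 [wait]  node(2,2) S=207.4946 payoff=0.0000 vs cont=5.7864 → 5.7864 [wait]  ⇒ S*(2)=-
t_1: node(1,0) S=103.4457 payoff=36.4043 vs cont=43.7610 → 43.7610 [wait]  node(1,1) S=164.5289 payoff=0.0000 vs cont=17.0165 → 17.0165 [wait]  ⇒ S*(1)=-
t_0: node(0,0) S=130.4600 payoff=9.3900 vs cont=31.3758 → 31.3758 [wait]  ⇒ S*(0)=-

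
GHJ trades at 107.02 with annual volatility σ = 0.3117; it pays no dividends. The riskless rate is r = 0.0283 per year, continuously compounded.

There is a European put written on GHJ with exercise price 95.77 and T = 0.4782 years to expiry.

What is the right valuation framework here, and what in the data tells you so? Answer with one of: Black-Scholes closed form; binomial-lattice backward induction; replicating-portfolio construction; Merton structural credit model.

framework: Black-Scholes closed form

Key observation: a European-exercise option on GHJ struck at 95.77 — a GBM underlying with constant parameters — admits an analytic price: the data contain no early exercise, no discrete tree, no debt structure.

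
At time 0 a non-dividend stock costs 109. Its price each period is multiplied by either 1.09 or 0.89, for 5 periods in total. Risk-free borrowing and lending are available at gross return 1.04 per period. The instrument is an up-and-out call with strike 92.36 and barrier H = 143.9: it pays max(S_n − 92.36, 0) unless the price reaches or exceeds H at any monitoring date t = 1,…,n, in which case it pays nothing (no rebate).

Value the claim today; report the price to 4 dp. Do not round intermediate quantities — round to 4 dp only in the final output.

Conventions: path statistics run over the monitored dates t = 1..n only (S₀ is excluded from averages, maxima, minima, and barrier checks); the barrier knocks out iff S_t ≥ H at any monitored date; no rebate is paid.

With p* = (R−d)/(u−d) = 0.7500, sum probability × payoff across the paths and divide by R^5.
Enumerate all 2^5 = 32 price paths (U = up ×1.09, D = down ×0.89); each path with k up-moves has probability p*^k·(1−p*)^(5−k).
DDDDD: M=97.0100, payoff=0.0000, prob=0.000977
UDDDD: M=118.8100, payoff=0.0000, prob=0.002930
DUDDD: M=105.7409, payoff=0.0000, prob=0.002930
UUDDD: M=129.5029, payoff=0.0000, prob=0.008789
DDUDD: M=97.0100, payoff=0.0000, prob=0.002930
UDUDD: M=118.8100, payoff=0.0000, prob=0.008789
DUUDD: M=115.2576, payoff=0.0000, prob=0.008789
UUUDD: M=141.1582, payoff=19.4514, prob=0.026367
DDDUD: M=97.0100, payoff=0.0000, prob=0.002930
UDDUD: M=118.8100, payoff=0.0000, prob=0.008789
DUDUD: M=105.7409, payoff=0.0000, prob=0.008789
UUDUD: M=129.5029, payoff=19.4514, prob=0.026367
DDUUD: M=102.5792, payoff=0.0000, prob=0.008789
UDUUD: M=125.6308, payoff=19.4514, prob=0.026367
DUUUD: M=125.6308, payoff=19.4514, prob=0.026367
UUUUD: M=153.8624, payoff=0.0000, prob=0.079102
DDDDU: M=97.0100, payoff=0.0000, prob=0.002930
UDDDU: M=118.8100, payoff=0.0000, prob=0.008789
DUDDU: M=105.7409, payoff=0.0000, prob=0.008789
UUDDU: M=129.5029, payoff=19.4514, prob=0.026367
DDUDU: M=97.0100, payoff=0.0000, prob=0.008789
UDUDU: M=118.8100, payoff=19.4514, prob=0.026367
DUUDU: M=115.2576, payoff=19.4514, prob=0.026367
UUUDU: M=141.1582, payoff=44.5775, prob=0.079102
DDDUU: M=97.0100, payoff=0.0000, prob=0.008789
UDDUU: M=118.8100, payoff=19.4514, prob=0.026367
DUDUU: M=111.8114, payoff=19.4514, prob=0.026367
UUDUU: M=136.9375, payoff=44.5775, prob=0.079102
DDUUU: M=111.8114, payoff=19.4514, prob=0.026367
UDUUU: M=136.9375, payoff=44.5775, prob=0.079102
DUUUU: M=136.9375, payoff=44.5775, prob=0.079102
UUUUU: M=167.7100, payoff=0.0000, prob=0.237305
Price = Σ prob·payoff / R^5 = 19.233391 / 1.216653 = 15.8084

price = 15.8084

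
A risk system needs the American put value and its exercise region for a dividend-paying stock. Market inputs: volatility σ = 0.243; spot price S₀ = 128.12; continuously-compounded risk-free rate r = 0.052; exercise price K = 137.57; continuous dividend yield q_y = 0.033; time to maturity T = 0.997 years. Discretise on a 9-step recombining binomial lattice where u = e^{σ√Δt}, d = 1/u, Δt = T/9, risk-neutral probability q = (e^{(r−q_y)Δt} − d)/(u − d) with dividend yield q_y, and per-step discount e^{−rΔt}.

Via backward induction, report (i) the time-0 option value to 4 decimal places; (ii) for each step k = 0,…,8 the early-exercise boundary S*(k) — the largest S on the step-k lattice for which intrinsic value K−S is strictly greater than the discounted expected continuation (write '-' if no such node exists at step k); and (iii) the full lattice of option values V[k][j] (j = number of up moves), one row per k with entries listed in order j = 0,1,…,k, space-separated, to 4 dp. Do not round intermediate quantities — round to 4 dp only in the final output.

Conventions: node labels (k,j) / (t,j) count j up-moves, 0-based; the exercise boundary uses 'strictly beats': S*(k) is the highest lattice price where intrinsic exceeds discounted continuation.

params: Δt=0.11078 u=1.08424 d=0.92231 q=0.49280 e^(-rΔt)=0.99426
t_9 payoffs: 75.6984 64.8353 52.0650 37.0525 19.4042 0.0000 0.0000 0.0000 0.0000 0.0000
t_8: node(8,0) S=67.0836 payoff=70.4864 vs cont=69.9410 → 70.4864 [stop]  node(8,1) S=78.8618 payoff=58.7082 vs cont=58.2058 → 58.7082 [stop]  node(8,2) S=92.7079 payoff=44.8621 vs cont=44.4102 → 44.8621 [stop]  node(8,3) S=108.9850 payoff=28.5850 vs cont=28.1925 → 28.5850 [stop]  node(8,4) S=128.1200 payoff=9.4500 vs cont=9.7852 → 9.7852 [wait]  node(8,5) S=150.6146 payoff=0.0000 vs cont=0.0000 → 0.0000 [wait]  node(8,6) S=177.0586 payoff=0.0000 vs cont=0.0000 → 0.0000 [wait]  node(8,7) S=208.1456 payoff=0.0000 vs cont=0.0000 → 0.0000 [wait]  node(8,8) S=244.6906 payoff=0.0000 vs cont=0.0000 → 0.0000 [wait]  ⇒ S*(8)=108.9850
t_7: node(7,0) S=72.7347 payoff=64.8353 vs cont=64.3105 → 64.8353 [stop]  node(7,1) S=85.5050 payoff=52.0650 vs cont=51.5868 → 52.0650 [stop]  node(7,2) S=100.5175 payoff=37.0525 vs cont=36.6291 → 37.0525 [stop]  node(7,3) S=118.1658 payoff=19.4042 vs cont=19.2094 → 19.4042 [stop]  node(7,4) S=138.9127 payoff=0.0000 vs cont=4.9345 → 4.9345 [wait]  node(7,5) S=163.3022 payoff=0.0000 vs cont=0.0000 → 0.0000 [wait]  node(7,6) S=191.9739 payoff=0.0000 vs cont=0.0000 → 0.0000 [wait]  node(7,7) S=225.6796 payoff=0.0000 vs cont=0.0000 → 0.0000 [wait]  ⇒ S*(7)=118.1658
t_6: node(6,0) S=78.8618 payoff=58.7082 vs cont=58.2058 → 58.7082 [stop]  node(6,1) S=92.7079 payoff=44.8621 vs cont=44.4102 → 44.8621 [stop]  node(6,2) S=108.9850 payoff=28.5850 vs cont=28.1925 → 28.5850 [stop]  node(6,3) S=128.1200 payoff=9.4500 vs cont=12.2030 → 12.2030 [wait]  node(6,4) S=150.6146 payoff=0.0000 vs cont=2.4884 → 2.4884 [wait]  node(6,5) S=177.0586 payoff=0.0000 vs cont=0.0000 → 0.0000 [wait]  node(6,6) S=208.1456 payoff=0.0000 vs cont=0.0000 → 0.0000 [wait]  ⇒ S*(6)=108.9850
t_5: node(5,0) S=85.5050 payoff=52.0650 vs cont=51.5868 → 52.0650 [stop]  node(5,1) S=100.5175 payoff=37.0525 vs cont=36.6291 → 37.0525 [stop]  node(5,2) S=118.1658 payoff=19.4042 vs cont=20.3941 → 20.3941 [wait]  node(5,3) S=138.9127 payoff=0.0000 vs cont=7.3730 → 7.3730 [wait]  node(5,4) S=163.3022 payoff=0.0000 vs cont=1.2549 → 1.2549 [wait]  node(5,5) S=191.9739 payoff=0.0000 vs cont=0.0000 → 0.0000 [wait]  ⇒ S*(5)=100.5175
t_4: node(4,0) S=92.7079 payoff=44.8621 vs cont=44.4102 → 44.8621 [stop]  node(4,1) S=108.9850 payoff=28.5850 vs cont=28.6775 → 28.6775 [wait]  node(4,2) S=128.1200 payoff=9.4500 vs cont=13.8970 → 13.8970 [wait]  node(4,3) S=150.6146 payoff=0.0000 vs cont=4.3329 → 4.3329 [wait]  node(4,4) S=177.0586 payoff=0.0000 vs cont=0.6328 → 0.6328 [wait]  ⇒ S*(4)=92.7079
t_3: node(3,0) S=100.5175 payoff=37.0525 vs cont=36.6744 → 37.0525 [stop]  node(3,1) S=118.1658 payoff=19.4042 vs cont=21.2707 → 21.2707 [wait]  node(3,2) S=138.9127 payoff=0.0000 vs cont=9.1310 → 9.1310 [wait]  node(3,3) S=163.3022 payoff=0.0000 vs cont=2.4951 → 2.4951 [wait]  ⇒ S*(3)=100.5175
t_2: node(2,0) S=108.9850 payoff=28.5850 vs cont=29.1070 → 29.1070 [wait]  node(2,1) S=128.1200 payoff=9.4500 vs cont=15.2004 → 15.2004 [wait]  node(2,2) S=150.6146 payoff=0.0000 vs cont=5.8272 → 5.8272 [wait]  ⇒ S*(2)=-
t_1: node(1,0) S=118.1658 payoff=19.4042 vs cont=22.1260 → 22.1260 [wait]  node(1,1) S=138.9127 payoff=0.0000 vs cont=10.5205 → 10.5205 [wait]  ⇒ S*(1)=-
t_0: node(0,0) S=128.1200 payoff=9.4500 vs cont=16.3125 → 16.3125 [wait]  ⇒ S*(0)=-

price = 16.3125
boundary = - - - 100.5175 92.7079 100.5175 108.9850 118.1658 108.9850
tree:
16.3125
22.1260 10.5205
29.1070 15.2004 5.8272
37.0525 21.2707 9.1310 2.4951
44.8621 28.6775 13.8970 4.3329 0.6328
52.0650 37.0525 20.3941 7.3730 1.2549 0.0000
58.7082 44.8621 28.5850 12.2030 2.4884 0.0000 0.0000
64.8353 52.0650 37.0525 19.4042 4.9345 0.0000 0.0000 0.0000
70.4864 58.7082 44.8621 28.5850 9.7852 0.0000 0.0000 0.0000 0.0000
75.6984 64.8353 52.0650 37.0525 19.4042 0.0000 0.0000 0.0000 0.0000 0.0000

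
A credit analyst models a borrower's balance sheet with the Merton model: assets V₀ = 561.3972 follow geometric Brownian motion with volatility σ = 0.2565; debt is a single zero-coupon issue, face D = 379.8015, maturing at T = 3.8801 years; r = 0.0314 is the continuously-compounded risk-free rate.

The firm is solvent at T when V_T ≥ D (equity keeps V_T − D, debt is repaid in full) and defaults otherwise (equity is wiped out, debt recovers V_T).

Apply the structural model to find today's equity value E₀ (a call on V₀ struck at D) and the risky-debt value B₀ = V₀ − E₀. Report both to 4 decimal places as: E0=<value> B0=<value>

E0=242.5904 B0=318.8068

Apply the equity-as-call identities (strike 379.8015, horizon 3.8801 years):
d₁ = [ln(V₀/D) + (r + σ²/2)T] / (σ√T)
   = [ln(561.3972/379.8015) + (0.0314 + 0.5·0.2565²)·3.8801] / (0.2565·√3.8801)
   = [0.390780 + 0.249475] / 0.505253 = 1.267198
d₂ = d₁ − σ√T = 1.267198 − 0.505253 = 0.761945
N(d₁) = 0.897458,  N(d₂) = 0.776954,  e^(−rT) = 0.885294
E₀ = V₀·N(d₁) − D·e^(−rT)·N(d₂)
   = 561.3972·0.897458 − 379.8015·0.885294·0.776954 = 242.590412
B₀ = V₀ − E₀ = 561.3972 − 242.590412 = 318.806788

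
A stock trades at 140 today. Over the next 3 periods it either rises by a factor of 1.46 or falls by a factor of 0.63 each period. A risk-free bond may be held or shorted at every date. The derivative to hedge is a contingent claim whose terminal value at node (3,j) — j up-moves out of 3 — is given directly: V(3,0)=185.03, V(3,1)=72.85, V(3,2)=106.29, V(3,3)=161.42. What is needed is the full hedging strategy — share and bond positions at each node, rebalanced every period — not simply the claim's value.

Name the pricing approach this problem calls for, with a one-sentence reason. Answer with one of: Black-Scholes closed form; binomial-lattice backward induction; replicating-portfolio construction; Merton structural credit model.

framework: replicating-portfolio construction

Key observation: the mandate to exhibit the hedge at every date and state singles out the replicating-portfolio construction on the 3-period tree with factors 1.46 and 0.63 from 140.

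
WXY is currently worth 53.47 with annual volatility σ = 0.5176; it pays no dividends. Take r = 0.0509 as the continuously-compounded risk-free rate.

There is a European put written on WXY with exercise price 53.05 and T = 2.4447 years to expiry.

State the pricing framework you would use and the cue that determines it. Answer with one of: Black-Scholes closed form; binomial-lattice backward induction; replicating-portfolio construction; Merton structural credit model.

framework: Black-Scholes closed form

Key observation: a European-exercise option on WXY struck at 53.05 — a GBM underlying with constant parameters — admits an analytic price: the data contain no early exercise, no discrete tree, no debt structure.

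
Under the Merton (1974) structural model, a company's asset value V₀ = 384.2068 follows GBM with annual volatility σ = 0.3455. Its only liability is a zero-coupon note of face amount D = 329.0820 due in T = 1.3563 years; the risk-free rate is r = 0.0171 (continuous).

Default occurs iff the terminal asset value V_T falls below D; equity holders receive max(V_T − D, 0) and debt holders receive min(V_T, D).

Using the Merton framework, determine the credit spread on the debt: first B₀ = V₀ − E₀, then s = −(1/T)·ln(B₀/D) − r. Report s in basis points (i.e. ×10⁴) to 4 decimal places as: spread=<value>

spread=728.7437

Work the structural quantities from V₀ = 384.2068 against face 329.0820:
d₁ = [ln(V₀/D) + (r + σ²/2)T] / (σ√T)
   = [ln(384.2068/329.0820) + (0.0171 + 0.5·0.3455²)·1.3563] / (0.3455·√1.3563)
   = [0.154874 + 0.104144] / 0.402370 = 0.643730
d₂ = d₁ − σ√T = 0.643730 − 0.402370 = 0.241359
N(d₁) = 0.740125,  N(d₂) = 0.595362,  e^(−rT) = 0.977074
E₀ = V₀·N(d₁) − D·e^(−rT)·N(d₂)
   = 384.2068·0.740125 − 329.0820·0.977074·0.595362 = 92.929794
B₀ = V₀ − E₀ = 384.2068 − 92.929794 = 291.277006
spread = −(1/T)·ln(B₀/D) − r = −(1/1.3563)·ln(291.277006/329.0820) − 0.0171 = 0.07287437
in basis points: 0.07287437 × 10⁴ = 728.7437 bp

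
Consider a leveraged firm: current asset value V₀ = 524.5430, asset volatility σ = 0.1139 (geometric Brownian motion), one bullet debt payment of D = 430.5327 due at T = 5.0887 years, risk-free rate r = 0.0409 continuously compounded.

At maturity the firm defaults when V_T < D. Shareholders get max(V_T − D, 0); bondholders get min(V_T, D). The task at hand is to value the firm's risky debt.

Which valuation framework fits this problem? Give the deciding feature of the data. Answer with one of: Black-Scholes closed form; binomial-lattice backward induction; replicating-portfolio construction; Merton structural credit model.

Key observation: with the firm-asset dynamics (V₀ = 524.5430) and a single zero-coupon liability of face 430.5327 given, debt value, spread, and default probability all derive from the option view of the balance sheet.

framework: Merton structural credit model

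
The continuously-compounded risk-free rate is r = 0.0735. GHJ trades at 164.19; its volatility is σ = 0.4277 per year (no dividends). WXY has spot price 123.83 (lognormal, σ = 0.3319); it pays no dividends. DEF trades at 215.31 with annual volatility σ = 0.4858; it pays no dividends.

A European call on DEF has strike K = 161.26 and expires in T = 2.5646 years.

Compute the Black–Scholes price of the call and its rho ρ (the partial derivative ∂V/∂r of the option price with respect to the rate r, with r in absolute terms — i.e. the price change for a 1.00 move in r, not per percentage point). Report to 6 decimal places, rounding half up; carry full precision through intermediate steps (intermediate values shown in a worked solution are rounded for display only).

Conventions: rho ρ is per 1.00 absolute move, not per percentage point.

price = 102.639068
ρ = 201.727279

σ√T = 0.4858·√2.5646 = 0.777978
d₁ = (ln(S/K) + (r+σ²/2)T) / (σ√T) = (ln(215.31/161.26) + (0.0735+0.4858²/2)·2.5646) / 0.777978 = (0.289061 + 0.491123) / 0.777978 = 1.002835
d₂ = d₁ − σ√T = 1.002835 − 0.777978 = 0.224857
e^{−rT} = 0.828202
N(d₁) = 0.842030,  N(d₂) = 0.588955
Call price V = S·N(d₁) − K·e^{−rT}·N(d₂) = 181.297447 − 78.658379 = 102.639068
ρ = K·T·e^{−rT}·N(d₂) = 201.727279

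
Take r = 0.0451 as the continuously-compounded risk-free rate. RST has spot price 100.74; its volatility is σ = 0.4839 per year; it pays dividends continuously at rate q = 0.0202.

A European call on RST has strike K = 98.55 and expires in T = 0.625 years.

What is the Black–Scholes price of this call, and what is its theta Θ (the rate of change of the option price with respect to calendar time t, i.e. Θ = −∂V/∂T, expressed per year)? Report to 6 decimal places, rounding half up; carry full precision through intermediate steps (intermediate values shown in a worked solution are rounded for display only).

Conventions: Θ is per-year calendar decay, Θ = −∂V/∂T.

price = 16.714792
Θ = -12.414021

σ√T = 0.4839·√0.625 = 0.382557
d₁ = (ln(S/K) + (r−q+σ²/2)T) / (σ√T) = (ln(100.74/98.55) + (0.0451−0.0202+0.4839²/2)·0.625) / 0.382557 = (0.021979 + 0.088737) / 0.382557 = 0.289411
d₂ = d₁ − σ√T = 0.289411 − 0.382557 = -0.093145
e^{−rT} = 0.972206
e^{−qT} = 0.987454
N(d₁) = 0.613867,  N(d₂) = 0.462894
Call price V = S·e^{−qT}·N(d₁) − K·e^{−rT}·N(d₂) = 61.065092 − 44.350300 = 16.714792
φ(d₁) = (1/√(2π))·e^{−d₁²/2} = 0.382580
Θ = −S·e^{−qT}·φ(d₁)·σ/(2√T) + q·S·e^{−qT}·N(d₁) − r·K·e^{−rT}·N(d₂) = −11.647337 + 1.233515 − 2.000199 = -12.414021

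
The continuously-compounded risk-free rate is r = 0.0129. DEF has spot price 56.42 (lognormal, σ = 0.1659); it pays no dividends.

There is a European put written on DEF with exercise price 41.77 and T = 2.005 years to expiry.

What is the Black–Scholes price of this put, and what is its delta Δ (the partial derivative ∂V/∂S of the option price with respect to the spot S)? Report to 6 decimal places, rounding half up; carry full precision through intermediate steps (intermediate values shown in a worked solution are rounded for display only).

price = 0.419977
Δ = -0.065856

σ√T = 0.1659·√2.005 = 0.234911
d₁ = (ln(S/K) + (r+σ²/2)T) / (σ√T) = (ln(56.42/41.77) + (0.0129+0.1659²/2)·2.005) / 0.234911 = (0.300645 + 0.053456) / 0.234911 = 1.507385
d₂ = d₁ − σ√T = 1.507385 − 0.234911 = 1.272474
e^{−rT} = 0.974467
N(−d₁) = 0.065856,  N(−d₂) = 0.101602
Put price V = K·e^{−rT}·N(−d₂) − S·N(−d₁) = 4.135574 − 3.715597 = 0.419977
Δ = −N(−d₁) = -0.065856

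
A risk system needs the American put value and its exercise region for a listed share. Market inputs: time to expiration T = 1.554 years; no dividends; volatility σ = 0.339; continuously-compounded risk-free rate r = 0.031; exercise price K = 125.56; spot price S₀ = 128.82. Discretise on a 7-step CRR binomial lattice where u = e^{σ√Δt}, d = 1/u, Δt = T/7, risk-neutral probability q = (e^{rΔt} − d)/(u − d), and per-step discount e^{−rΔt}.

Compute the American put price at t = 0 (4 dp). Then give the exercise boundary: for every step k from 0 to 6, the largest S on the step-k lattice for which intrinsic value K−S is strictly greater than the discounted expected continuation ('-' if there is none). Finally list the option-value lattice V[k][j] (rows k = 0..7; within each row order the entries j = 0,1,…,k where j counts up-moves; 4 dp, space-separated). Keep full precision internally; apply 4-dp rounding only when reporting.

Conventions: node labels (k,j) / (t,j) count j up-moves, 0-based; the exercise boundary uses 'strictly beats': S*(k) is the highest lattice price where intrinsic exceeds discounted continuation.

params: Δt=0.22200 u=1.17319 d=0.85238 q=0.48168 e^(-rΔt)=0.99314
t_7 payoffs: 83.4480 67.5982 45.7828 15.7568 0.0000 0.0000 0.0000 0.0000
t_6: node(6,0) S=49.4054 payoff=76.1546 vs cont=75.2935 → 76.1546 [stop]  node(6,1) S=68.0002 payoff=57.5598 vs cont=56.6986 → 57.5598 [stop]  node(6,2) S=93.5938 payoff=31.9662 vs cont=31.1051 → 31.9662 [stop]  node(6,3) S=128.8200 payoff=0.0000 vs cont=8.1111 → 8.1111 [wait]  node(6,4) S=177.3045 payoff=0.0000 vs cont=0.0000 → 0.0000 [wait]  node(6,5) S=244.0373 payoff=0.0000 vs cont=0.0000 → 0.0000 [wait]  node(6,6) S=335.8865 payoff=0.0000 vs cont=0.0000 → 0.0000 [wait]  ⇒ S*(6)=93.5938
t_5: node(5,0) S=57.9618 payoff=67.5982 vs cont=66.7370 → 67.5982 [stop]  node(5,1) S=79.7772 payoff=45.7828 vs cont=44.9217 → 45.7828 [stop]  node(5,2) S=109.8032 payoff=15.7568 vs cont=20.3353 → 20.3353 [wait]  node(5,3) S=151.1303 payoff=0.0000 vs cont=4.1753 → 4.1753 [wait]  node(5,4) S=208.0118 payoff=0.0000 vs cont=0.0000 → 0.0000 [wait]  node(5,5) S=286.3020 payoff=0.0000 vs cont=0.0000 → 0.0000 [wait]  ⇒ S*(5)=79.7772
t_4: node(4,0) S=68.0002 payoff=57.5598 vs cont=56.6986 → 57.5598 [stop]  node(4,1) S=93.5938 payoff=31.9662 vs cont=33.2953 → 33.2953 [wait]  node(4,2) S=128.8200 payoff=0.0000 vs cont=12.4653 → 12.4653 [wait]  node(4,3) S=177.3045 payoff=0.0000 vs cont=2.1493 → 2.1493 [wait]  node(4,4) S=244.0373 payoff=0.0000 vs cont=0.0000 → 0.0000 [wait]  ⇒ S*(4)=68.0002
t_3: node(3,0) S=79.7772 payoff=45.7828 vs cont=45.5575 → 45.7828 [stop]  node(3,1) S=109.8032 payoff=15.7568 vs cont=23.1024 → 23.1024 [wait]  node(3,2) S=151.1303 payoff=0.0000 vs cont=7.4449 → 7.4449 [wait]  node(3,3) S=208.0118 payoff=0.0000 vs cont=1.1064 → 1.1064 [wait]  ⇒ S*(3)=79.7772
t_2: node(2,0) S=93.5938 payoff=31.9662 vs cont=34.6191 → 34.6191 [wait]  node(2,1) S=128.8200 payoff=0.0000 vs cont=15.4538 → 15.4538 [wait]  node(2,2) S=177.3045 payoff=0.0000 vs cont=4.3616 → 4.3616 [wait]  ⇒ S*(2)=-
t_1: node(1,0) S=109.8032 payoff=15.7568 vs cont=25.2134 → 25.2134 [wait]  node(1,1) S=151.1303 payoff=0.0000 vs cont=10.0416 → 10.0416 [wait]  ⇒ S*(1)=-
t_0: node(0,0) S=128.8200 payoff=0.0000 vs cont=17.7827 → 17.7827 [wait]  ⇒ S*(0)=-

price = 17.7827
boundary = - - - 79.7772 68.0002 79.7772 93.5938
tree:
17.7827
25.2134 10.0416
34.6191 15.4538 4.3616
45.7828 23.1024 7.4449 1.1064
57.5598 33.2953 12.4653 2.1493 0.0000
67.5982 45.7828 20.3353 4.1753 0.0000 0.0000
76.1546 57.5598 31.9662 8.1111 0.0000 0.0000 0.0000
83.4480 67.5982 45.7828 15.7568 0.0000 0.0000 0.0000 0.0000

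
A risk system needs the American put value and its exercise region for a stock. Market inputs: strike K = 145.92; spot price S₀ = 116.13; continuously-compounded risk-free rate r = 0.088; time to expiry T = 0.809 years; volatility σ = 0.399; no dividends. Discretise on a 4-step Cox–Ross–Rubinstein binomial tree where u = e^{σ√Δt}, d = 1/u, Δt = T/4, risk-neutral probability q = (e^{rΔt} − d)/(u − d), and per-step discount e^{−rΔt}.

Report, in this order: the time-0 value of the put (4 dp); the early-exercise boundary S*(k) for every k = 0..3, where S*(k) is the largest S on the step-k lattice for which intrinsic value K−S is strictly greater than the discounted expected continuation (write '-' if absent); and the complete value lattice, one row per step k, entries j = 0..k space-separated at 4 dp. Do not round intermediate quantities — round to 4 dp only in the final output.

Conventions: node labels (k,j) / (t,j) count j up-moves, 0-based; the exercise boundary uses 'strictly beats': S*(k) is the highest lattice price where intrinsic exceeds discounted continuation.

Δt=0.20225  u=1.19655  d=0.83574  q=0.50503  discount=0.98236
step 4 (expiry): payoffs max(K−S,0) = 89.2665 64.8079 29.7900 0.0000 0.0000
step 3: (k=3,j=0): S=67.7885, K−S=78.1315, hold=75.5574 ⇒ V=78.1315 exercise | (k=3,j=1): S=97.0543, K−S=48.8657, hold=46.2915 ⇒ V=48.8657 exercise | (k=3,j=2): S=138.9549, K−S=6.9651, hold=14.4850 ⇒ V=14.4850 continue | (k=3,j=3): S=198.9448, K−S=0.0000, hold=0.0000 ⇒ V=0.0000 continue  boundary S*=97.0543
step 2: (k=2,j=0): S=81.1121, K−S=64.8079, hold=62.2338 ⇒ V=64.8079 exercise | (k=2,j=1): S=116.1300, K−S=29.7900, hold=30.9467 ⇒ V=30.9467 continue | (k=2,j=2): S=166.2659, K−S=0.0000, hold=7.0432 ⇒ V=7.0432 continue  boundary S*=81.1121
step 1: (k=1,j=0): S=97.0543, K−S=48.8657, hold=46.8654 ⇒ V=48.8657 exercise | (k=1,j=1): S=138.9549, K−S=6.9651, hold=18.5417 ⇒ V=18.5417 continue  boundary S*=97.0543
step 0: (k=0,j=0): S=116.1300, K−S=29.7900, hold=32.9593 ⇒ V=32.9593 continue  boundary S*=-

price = 32.9593
boundary = - 97.0543 81.1121 97.0543
tree:
32.9593
48.8657 18.5417
64.8079 30.9467 7.0432
78.1315 48.8657 14.4850 0.0000
89.2665 64.8079 29.7900 0.0000 0.0000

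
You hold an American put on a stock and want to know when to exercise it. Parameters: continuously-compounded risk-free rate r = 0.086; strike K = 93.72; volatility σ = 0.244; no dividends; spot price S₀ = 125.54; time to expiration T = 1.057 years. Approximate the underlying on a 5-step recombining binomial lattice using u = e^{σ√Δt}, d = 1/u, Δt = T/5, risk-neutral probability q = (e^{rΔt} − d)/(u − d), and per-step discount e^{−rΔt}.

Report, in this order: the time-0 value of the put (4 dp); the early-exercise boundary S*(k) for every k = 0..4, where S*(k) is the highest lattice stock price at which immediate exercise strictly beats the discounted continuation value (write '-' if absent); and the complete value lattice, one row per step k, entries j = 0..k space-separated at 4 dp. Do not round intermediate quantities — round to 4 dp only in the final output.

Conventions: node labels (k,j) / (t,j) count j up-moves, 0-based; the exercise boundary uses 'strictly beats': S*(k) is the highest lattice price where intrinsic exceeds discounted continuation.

Δt=0.21140  u=1.11872  d=0.89388  q=0.55358  discount=0.98198
step 5 (expiry): payoffs max(K−S,0) = 22.0774 4.0565 0.0000 0.0000 0.0000 0.0000
step 4: (k=4,j=0): S=80.1481, K−S=13.5719, hold=11.8834 ⇒ V=13.5719 exercise | (k=4,j=1): S=100.3085, K−S=0.0000, hold=1.7783 ⇒ V=1.7783 continue | (k=4,j=2): S=125.5400, K−S=0.0000, hold=0.0000 ⇒ V=0.0000 continue | (k=4,j=3): S=157.1182, K−S=0.0000, hold=0.0000 ⇒ V=0.0000 continue | (k=4,j=4): S=196.6395, K−S=0.0000, hold=0.0000 ⇒ V=0.0000 continue  boundary S*=80.1481
step 3: (k=3,j=0): S=89.6635, K−S=4.0565, hold=6.9163 ⇒ V=6.9163 continue | (k=3,j=1): S=112.2173, K−S=0.0000, hold=0.7796 ⇒ V=0.7796 continue | (k=3,j=2): S=140.4444, K−S=0.0000, hold=0.0000 ⇒ V=0.0000 continue | (k=3,j=3): S=175.7716, K−S=0.0000, hold=0.0000 ⇒ V=0.0000 continue  boundary S*=-
step 2: (k=2,j=0): S=100.3085, K−S=0.0000, hold=3.4557 ⇒ V=3.4557 continue | (k=2,j=1): S=125.5400, K−S=0.0000, hold=0.3417 ⇒ V=0.3417 continue | (k=2,j=2): S=157.1182, K−S=0.0000, hold=0.0000 ⇒ V=0.0000 continue  boundary S*=-
step 1: (k=1,j=0): S=112.2173, K−S=0.0000, hold=1.7007 ⇒ V=1.7007 continue | (k=1,j=1): S=140.4444, K−S=0.0000, hold=0.1498 ⇒ V=0.1498 continue  boundary S*=-
step 0: (k=0,j=0): S=125.5400, K−S=0.0000, hold=0.8270 ⇒ V=0.8270 continue  boundary S*=-

price = 0.8270
boundary = - - - - 80.1481
tree:
0.8270
1.7007 0.1498
3.4557 0.3417 0.0000
6.9163 0.7796 0.0000 0.0000
13.5719 1.7783 0.0000 0.0000 0.0000
22.0774 4.0565 0.0000 0.0000 0.0000 0.0000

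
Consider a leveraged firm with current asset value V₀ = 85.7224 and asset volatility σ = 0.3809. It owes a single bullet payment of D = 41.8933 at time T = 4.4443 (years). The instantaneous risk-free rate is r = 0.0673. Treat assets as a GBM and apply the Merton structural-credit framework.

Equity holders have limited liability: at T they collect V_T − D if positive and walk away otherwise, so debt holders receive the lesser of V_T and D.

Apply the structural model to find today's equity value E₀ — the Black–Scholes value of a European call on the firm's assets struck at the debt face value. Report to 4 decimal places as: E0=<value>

E0=56.5851

Work the structural quantities from V₀ = 85.7224 against face 41.8933:
d₁ = [ln(V₀/D) + (r + σ²/2)T] / (σ√T)
   = [ln(85.7224/41.8933) + (0.0673 + 0.5·0.3809²)·4.4443] / (0.3809·√4.4443)
   = [0.715988 + 0.621502] / 0.802995 = 1.665627
d₂ = d₁ − σ√T = 1.665627 − 0.802995 = 0.862633
N(d₁) = 0.952106,  N(d₂) = 0.805830,  e^(−rT) = 0.741484
E₀ = V₀·N(d₁) − D·e^(−rT)·N(d₂)
   = 85.7224·0.952106 − 41.8933·0.741484·0.805830 = 56.585142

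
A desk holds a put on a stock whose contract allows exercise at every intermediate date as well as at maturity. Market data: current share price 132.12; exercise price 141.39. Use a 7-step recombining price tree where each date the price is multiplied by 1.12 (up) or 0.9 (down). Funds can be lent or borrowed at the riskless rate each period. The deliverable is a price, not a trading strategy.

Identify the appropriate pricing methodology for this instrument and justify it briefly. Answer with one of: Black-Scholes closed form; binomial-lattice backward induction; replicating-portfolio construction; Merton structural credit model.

Key observation: early exercise of the strike-141.39 put must be checked at each of the 7 dates (spot 132.12), which forces a node-by-node comparison of intrinsic and continuation value backward from expiry.

framework: binomial-lattice backward induction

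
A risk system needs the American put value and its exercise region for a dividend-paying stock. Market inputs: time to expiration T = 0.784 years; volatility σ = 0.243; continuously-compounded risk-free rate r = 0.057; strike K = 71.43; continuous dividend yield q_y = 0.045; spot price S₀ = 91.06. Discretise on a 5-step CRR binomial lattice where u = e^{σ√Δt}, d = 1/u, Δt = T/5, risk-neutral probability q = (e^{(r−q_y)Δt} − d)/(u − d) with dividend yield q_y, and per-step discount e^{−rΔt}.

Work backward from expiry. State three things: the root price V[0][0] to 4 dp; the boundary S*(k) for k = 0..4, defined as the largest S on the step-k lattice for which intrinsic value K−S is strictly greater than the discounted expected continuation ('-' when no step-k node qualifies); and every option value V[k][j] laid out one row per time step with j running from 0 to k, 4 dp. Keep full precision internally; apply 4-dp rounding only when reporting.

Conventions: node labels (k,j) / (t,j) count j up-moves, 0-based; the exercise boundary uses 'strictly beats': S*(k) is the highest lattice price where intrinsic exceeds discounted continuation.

price = 1.0547
boundary = - - - - 61.9685
tree:
1.0547
1.8652 0.2161
3.2589 0.4240 0.0000
5.6082 0.8319 0.0000 0.0000
9.4615 1.6322 0.0000 0.0000 0.0000
15.1464 3.2024 0.0000 0.0000 0.0000 0.0000

Δt=0.15680  u=1.10100  d=0.90826  q=0.48573  discount=0.99110
step 5 (expiry): payoffs max(K−S,0) = 15.1464 3.2024 0.0000 0.0000 0.0000 0.0000
step 4: (k=4,j=0): S=61.9685, K−S=9.4615, hold=9.2616 ⇒ V=9.4615 exercise | (k=4,j=1): S=75.1189, K−S=0.0000, hold=1.6322 ⇒ V=1.6322 continue | (k=4,j=2): S=91.0600, K−S=0.0000, hold=0.0000 ⇒ V=0.0000 continue | (k=4,j=3): S=110.3840, K−S=0.0000, hold=0.0000 ⇒ V=0.0000 continue | (k=4,j=4): S=133.8087, K−S=0.0000, hold=0.0000 ⇒ V=0.0000 continue  boundary S*=61.9685
step 3: (k=3,j=0): S=68.2276, K−S=3.2024, hold=5.6082 ⇒ V=5.6082 continue | (k=3,j=1): S=82.7063, K−S=0.0000, hold=0.8319 ⇒ V=0.8319 continue | (k=3,j=2): S=100.2575, K−S=0.0000, hold=0.0000 ⇒ V=0.0000 continue | (k=3,j=3): S=121.5333, K−S=0.0000, hold=0.0000 ⇒ V=0.0000 continue  boundary S*=-
step 2: (k=2,j=0): S=75.1189, K−S=0.0000, hold=3.2589 ⇒ V=3.2589 continue | (k=2,j=1): S=91.0600, K−S=0.0000, hold=0.4240 ⇒ V=0.4240 continue | (k=2,j=2): S=110.3840, K−S=0.0000, hold=0.0000 ⇒ V=0.0000 continue  boundary S*=-
step 1: (k=1,j=0): S=82.7063, K−S=0.0000, hold=1.8652 ⇒ V=1.8652 continue | (k=1,j=1): S=100.2575, K−S=0.0000, hold=0.2161 ⇒ V=0.2161 continue  boundary S*=-
step 0: (k=0,j=0): S=91.0600, K−S=0.0000, hold=1.0547 ⇒ V=1.0547 continue  boundary S*=-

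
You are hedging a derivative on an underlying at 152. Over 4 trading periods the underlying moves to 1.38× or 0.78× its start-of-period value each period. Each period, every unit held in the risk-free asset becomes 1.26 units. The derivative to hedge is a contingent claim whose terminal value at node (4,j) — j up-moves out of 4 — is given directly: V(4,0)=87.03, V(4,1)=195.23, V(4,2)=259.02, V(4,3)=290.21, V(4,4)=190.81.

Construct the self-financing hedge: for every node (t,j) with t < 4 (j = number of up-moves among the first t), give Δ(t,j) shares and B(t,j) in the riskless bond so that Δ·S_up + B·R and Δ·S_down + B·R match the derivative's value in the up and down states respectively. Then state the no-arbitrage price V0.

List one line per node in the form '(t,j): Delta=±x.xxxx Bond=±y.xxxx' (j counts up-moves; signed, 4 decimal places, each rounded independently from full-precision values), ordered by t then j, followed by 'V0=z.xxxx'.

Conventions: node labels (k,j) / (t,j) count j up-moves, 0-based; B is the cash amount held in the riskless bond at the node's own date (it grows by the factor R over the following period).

Under the risk-neutral measure, an up-move has probability p* = (R−d)/(u−d) = 0.8000 and values discount at R = 1.26.
At maturity the claim pays: V(4,0)=87.0300, V(4,1)=195.2300, V(4,2)=259.0200, V(4,3)=290.2100, V(4,4)=190.8100
Node (3,0) S=72.1319: V=(p*·195.2300+(1−p*)·87.0300)/1.26=137.7698; Δ=(195.2300−87.0300)/(99.5420−56.2629)=2.5000; B=V−Δ·S=-42.5635
Node (3,1) S=127.6180: V=(p*·259.0200+(1−p*)·195.2300)/1.26=195.4460; Δ=(259.0200−195.2300)/(176.1128−99.5420)=0.8331; B=V−Δ·S=89.1294
Node (3,2) S=225.7857: V=(p*·290.2100+(1−p*)·259.0200)/1.26=225.3746; Δ=(290.2100−259.0200)/(311.5842−176.1128)=0.2302; B=V−Δ·S=173.3913
Node (3,3) S=399.4669: V=(p*·190.8100+(1−p*)·290.2100)/1.26=167.2143; Δ=(190.8100−290.2100)/(551.2644−311.5842)=-0.4147; B=V−Δ·S=332.8810
Node (2,0) S=92.4768: V=(p*·195.4460+(1−p*)·137.7698)/1.26=145.9609; Δ=(195.4460−137.7698)/(127.6180−72.1319)=1.0395; B=V−Δ·S=49.8340
Node (2,1) S=163.6128: V=(p*·225.3746+(1−p*)·195.4460)/1.26=174.1182; Δ=(225.3746−195.4460)/(225.7857−127.6180)=0.3049; B=V−Δ·S=124.2372
Node (2,2) S=289.4688: V=(p*·167.2143+(1−p*)·225.3746)/1.26=141.9415; Δ=(167.2143−225.3746)/(399.4669−225.7857)=-0.3349; B=V−Δ·S=238.8754
Node (1,0) S=118.5600: V=(p*·174.1182+(1−p*)·145.9609)/1.26=133.7196; Δ=(174.1182−145.9609)/(163.6128−92.4768)=0.3958; B=V−Δ·S=86.7909
Node (1,1) S=209.7600: V=(p*·141.9415+(1−p*)·174.1182)/1.26=117.7594; Δ=(141.9415−174.1182)/(289.4688−163.6128)=-0.2557; B=V−Δ·S=171.3871
Node (0,0) S=152.0000: V=(p*·117.7594+(1−p*)·133.7196)/1.26=95.9932; Δ=(117.7594−133.7196)/(209.7600−118.5600)=-0.1750; B=V−Δ·S=122.5936
Check: Δ(0,0)·S0 + B(0,0) = 95.9932 = V0.

(0,0): Delta=-0.1750 Bond=122.5936
(1,0): Delta=0.3958 Bond=86.7909
(1,1): Delta=-0.2557 Bond=171.3871
(2,0): Delta=1.0395 Bond=49.8340
(2,1): Delta=0.3049 Bond=124.2372
(2,2): Delta=-0.3349 Bond=238.8754
(3,0): Delta=2.5000 Bond=-42.5635
(3,1): Delta=0.8331 Bond=89.1294
(3,2): Delta=0.2302 Bond=173.3913
(3,3): Delta=-0.4147 Bond=332.8810
V0=95.9932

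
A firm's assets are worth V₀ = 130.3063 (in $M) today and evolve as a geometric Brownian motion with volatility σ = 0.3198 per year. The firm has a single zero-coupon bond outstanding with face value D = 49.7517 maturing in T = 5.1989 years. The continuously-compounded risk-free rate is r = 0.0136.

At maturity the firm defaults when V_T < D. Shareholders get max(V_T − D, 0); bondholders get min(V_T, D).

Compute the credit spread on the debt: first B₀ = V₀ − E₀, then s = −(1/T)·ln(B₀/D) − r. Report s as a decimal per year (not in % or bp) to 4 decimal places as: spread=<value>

Work the structural quantities from V₀ = 130.3063 against face 49.7517:
d₁ = [ln(V₀/D) + (r + σ²/2)T] / (σ√T)
   = [ln(130.3063/49.7517) + (0.0136 + 0.5·0.3198²)·5.1989] / (0.3198·√5.1989)
   = [0.962843 + 0.336556] / 0.729179 = 1.782003
d₂ = d₁ − σ√T = 1.782003 − 0.729179 = 1.052824
N(d₁) = 0.962626,  N(d₂) = 0.853789,  e^(−rT) = 0.931737
E₀ = V₀·N(d₁) − D·e^(−rT)·N(d₂)
   = 130.3063·0.962626 − 49.7517·0.931737·0.853789 = 85.858375
B₀ = V₀ − E₀ = 130.3063 − 85.858375 = 44.447925
spread = −(1/T)·ln(B₀/D) − r = −(1/5.1989)·ln(44.447925/49.7517) − 0.0136 = 0.00808273

spread=0.0081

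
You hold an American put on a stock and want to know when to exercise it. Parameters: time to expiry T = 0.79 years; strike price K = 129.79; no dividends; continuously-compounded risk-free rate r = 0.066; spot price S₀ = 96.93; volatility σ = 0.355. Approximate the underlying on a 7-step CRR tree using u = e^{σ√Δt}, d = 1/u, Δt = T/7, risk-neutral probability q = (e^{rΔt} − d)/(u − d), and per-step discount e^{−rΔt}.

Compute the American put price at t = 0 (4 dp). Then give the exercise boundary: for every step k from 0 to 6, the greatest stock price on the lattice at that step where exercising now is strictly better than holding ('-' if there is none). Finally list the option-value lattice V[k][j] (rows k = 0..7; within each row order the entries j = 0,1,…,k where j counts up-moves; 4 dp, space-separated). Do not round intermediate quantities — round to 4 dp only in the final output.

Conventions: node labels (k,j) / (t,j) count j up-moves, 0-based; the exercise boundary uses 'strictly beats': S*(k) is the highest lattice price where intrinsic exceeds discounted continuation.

price = 33.5156
boundary = - 86.0329 76.3608 86.0329 96.9300 86.0329 96.9300
tree:
33.5156
43.7571 23.8346
53.4292 32.9814 15.0976
62.0138 43.7571 22.7614 7.7045
69.6334 53.4292 32.8600 13.0622 2.4935
76.3964 62.0138 43.7571 21.3290 5.0394 0.0000
82.3990 69.6334 53.4292 32.8600 10.1845 0.0000 0.0000
87.7268 76.3964 62.0138 43.7571 20.5826 0.0000 0.0000 0.0000

Δt=0.11286  u=1.12666  d=0.88758  q=0.50149  discount=0.99258
step 7 (expiry): payoffs max(K−S,0) = 87.7268 76.3964 62.0138 43.7571 20.5826 0.0000 0.0000 0.0000
step 6: (k=6,j=0): S=47.3910, K−S=82.3990, hold=81.4358 ⇒ V=82.3990 exercise | (k=6,j=1): S=60.1566, K−S=69.6334, hold=68.6702 ⇒ V=69.6334 exercise | (k=6,j=2): S=76.3608, K−S=53.4292, hold=52.4660 ⇒ V=53.4292 exercise | (k=6,j=3): S=96.9300, K−S=32.8600, hold=31.8968 ⇒ V=32.8600 exercise | (k=6,j=4): S=123.0398, K−S=6.7502, hold=10.1845 ⇒ V=10.1845 continue | (k=6,j=5): S=156.1828, K−S=0.0000, hold=0.0000 ⇒ V=0.0000 continue | (k=6,j=6): S=198.2534, K−S=0.0000, hold=0.0000 ⇒ V=0.0000 continue  boundary S*=96.9300
step 5: (k=5,j=0): S=53.3936, K−S=76.3964, hold=75.4332 ⇒ V=76.3964 exercise | (k=5,j=1): S=67.7762, K−S=62.0138, hold=61.0507 ⇒ V=62.0138 exercise | (k=5,j=2): S=86.0329, K−S=43.7571, hold=42.7940 ⇒ V=43.7571 exercise | (k=5,j=3): S=109.2074, K−S=20.5826, hold=21.3290 ⇒ V=21.3290 continue | (k=5,j=4): S=138.6243, K−S=0.0000, hold=5.0394 ⇒ V=5.0394 continue | (k=5,j=5): S=175.9652, K−S=0.0000, hold=0.0000 ⇒ V=0.0000 continue  boundary S*=86.0329
step 4: (k=4,j=0): S=60.1566, K−S=69.6334, hold=68.6702 ⇒ V=69.6334 exercise | (k=4,j=1): S=76.3608, K−S=53.4292, hold=52.4660 ⇒ V=53.4292 exercise | (k=4,j=2): S=96.9300, K−S=32.8600, hold=32.2683 ⇒ V=32.8600 exercise | (k=4,j=3): S=123.0398, K−S=6.7502, hold=13.0622 ⇒ V=13.0622 continue | (k=4,j=4): S=156.1828, K−S=0.0000, hold=2.4935 ⇒ V=2.4935 continue  boundary S*=96.9300
step 3: (k=3,j=0): S=67.7762, K−S=62.0138, hold=61.0507 ⇒ V=62.0138 exercise | (k=3,j=1): S=86.0329, K−S=43.7571, hold=42.7940 ⇒ V=43.7571 exercise | (k=3,j=2): S=109.2074, K−S=20.5826, hold=22.7614 ⇒ V=22.7614 continue | (k=3,j=3): S=138.6243, K−S=0.0000, hold=7.7045 ⇒ V=7.7045 continue  boundary S*=86.0329
step 2: (k=2,j=0): S=76.3608, K−S=53.4292, hold=52.4660 ⇒ V=53.4292 exercise | (k=2,j=1): S=96.9300, K−S=32.8600, hold=32.9814 ⇒ V=32.9814 continue | (k=2,j=2): S=123.0398, K−S=6.7502, hold=15.0976 ⇒ V=15.0976 continue  boundary S*=76.3608
step 1: (k=1,j=0): S=86.0329, K−S=43.7571, hold=42.8544 ⇒ V=43.7571 exercise | (k=1,j=1): S=109.2074, K−S=20.5826, hold=23.8346 ⇒ V=23.8346 continue  boundary S*=86.0329
step 0: (k=0,j=0): S=96.9300, K−S=32.8600, hold=33.5156 ⇒ V=33.5156 continue  boundary S*=-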